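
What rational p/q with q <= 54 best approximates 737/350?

40/19

Expand x = 737/350 as a continued fraction with the Euclidean algorithm:
  737 = 2*350 + 37, so a_0 = 2.
  350 = 9*37 + 17, so a_1 = 9.
  37 = 2*17 + 3, so a_2 = 2.
  17 = 5*3 + 2, so a_3 = 5.
  3 = 1*2 + 1, so a_4 = 1.
  2 = 2*1 + 0, so a_5 = 2.
so x = [2; 9, 2, 5, 1, 2].
Convergents (p_i = a_i*p_{i-1} + p_{i-2}, q_i = a_i*q_{i-1} + q_{i-2} with p_{-2}=0, p_{-1}=1, q_{-2}=1, q_{-1}=0), until the denominator exceeds 54:
  i=0: a_0=2, p_0 = 2*1 + 0 = 2, q_0 = 2*0 + 1 = 1.
  i=1: a_1=9, p_1 = 9*2 + 1 = 19, q_1 = 9*1 + 0 = 9.
  i=2: a_2=2, p_2 = 2*19 + 2 = 40, q_2 = 2*9 + 1 = 19.
  i=3: a_3=5, p_3 = 5*40 + 19 = 219, q_3 = 5*19 + 9 = 104.
q_3 = 104 > 54, so the last convergent with denominator <= 54 is p_2/q_2 = 40/19.
The closest fraction with denominator <= 54 is either p_2/q_2 or the intermediate fraction (k*p_2 + p_1)/(k*q_2 + q_1) with the largest k >= 1 whose denominator stays <= 54; these approach x as k grows, and every other convergent or intermediate fraction in range is farther away.
Largest k: floor((54 - q_1)/q_2) = floor((54 - 9)/19) = 2.
That gives (2*40 + 19)/(2*19 + 9) = 99/47.
Compare the errors: |x - 40/19| = |737*19 - 40*350|/(350*19) = 3/6650, and |x - 99/47| = |737*47 - 99*350|/(350*47) = 11/16450.
Cross-multiplying, 3*16450 = 49350 < 73150 = 11*6650, so 3/6650 is smaller: the convergent 40/19 is closer to x than 99/47.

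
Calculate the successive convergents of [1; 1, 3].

Using the convergent recurrence p_i = a_i*p_{i-1} + p_{i-2}, q_i = a_i*q_{i-1} + q_{i-2} with p_{-2}=0, p_{-1}=1, q_{-2}=1, q_{-1}=0:
  i=0: a_0=1, p_0 = 1*1 + 0 = 1, q_0 = 1*0 + 1 = 1.
  i=1: a_1=1, p_1 = 1*1 + 1 = 2, q_1 = 1*1 + 0 = 1.
  i=2: a_2=3, p_2 = 3*2 + 1 = 7, q_2 = 3*1 + 1 = 4.

1/1, 2/1, 7/4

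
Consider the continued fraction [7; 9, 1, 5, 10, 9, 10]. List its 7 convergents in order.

Using the convergent recurrence p_i = a_i*p_{i-1} + p_{i-2}, q_i = a_i*q_{i-1} + q_{i-2} with p_{-2}=0, p_{-1}=1, q_{-2}=1, q_{-1}=0:
  i=0: a_0=7, p_0 = 7*1 + 0 = 7, q_0 = 7*0 + 1 = 1.
  i=1: a_1=9, p_1 = 9*7 + 1 = 64, q_1 = 9*1 + 0 = 9.
  i=2: a_2=1, p_2 = 1*64 + 7 = 71, q_2 = 1*9 + 1 = 10.
  i=3: a_3=5, p_3 = 5*71 + 64 = 419, q_3 = 5*10 + 9 = 59.
  i=4: a_4=10, p_4 = 10*419 + 71 = 4261, q_4 = 10*59 + 10 = 600.
  i=5: a_5=9, p_5 = 9*4261 + 419 = 38768, q_5 = 9*600 + 59 = 5459.
  i=6: a_6=10, p_6 = 10*38768 + 4261 = 391941, q_6 = 10*5459 + 600 = 55190.

7/1, 64/9, 71/10, 419/59, 4261/600, 38768/5459, 391941/55190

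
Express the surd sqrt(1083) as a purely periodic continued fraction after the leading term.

Write x_i = (sqrt(1083) + m_i)/d_i with (m_0, d_0) = (0, 1). a_0 = floor(sqrt(1083)) = 32, since 32^2 = 1024 <= 1083 < 1089 = 33^2.
Iterate m_{i+1} = d_i*a_i - m_i, d_{i+1} = (1083 - m_{i+1}^2)/d_i, a_{i+1} = floor((a_0 + m_{i+1})/d_{i+1}):
  m_1 = 1*32 - 0 = 32, d_1 = (1083 - 32^2)/1 = 59/1 = 59, a_1 = floor((32 + 32)/59) = 1.
  m_2 = 59*1 - 32 = 27, d_2 = (1083 - 27^2)/59 = 354/59 = 6, a_2 = floor((32 + 27)/6) = 9.
  m_3 = 6*9 - 27 = 27, d_3 = (1083 - 27^2)/6 = 354/6 = 59, a_3 = floor((32 + 27)/59) = 1.
  m_4 = 59*1 - 27 = 32, d_4 = (1083 - 32^2)/59 = 59/59 = 1, a_4 = floor((32 + 32)/1) = 64.
  m_5 = 1*64 - 32 = 32, d_5 = (1083 - 32^2)/1 = 59/1 = 59: (m_5, d_5) = (m_1, d_1) = (32, 59), so from here the quotients repeat a_1, ..., a_4; the period length is 4.
Hence the expansion of sqrt(1083) is a_0 = 32 followed by the repeating block 1, 9, 1, 64 (period 4).

[32; (1, 9, 1, 64)]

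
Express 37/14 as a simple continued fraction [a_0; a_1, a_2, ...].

Run the Euclidean algorithm on 37 and 14; the successive quotients are the partial quotients a_0, a_1, ... (each step inverts the fractional part left over by the previous one):
  37 = 2*14 + 9, so a_0 = 2.
  14 = 1*9 + 5, so a_1 = 1.
  9 = 1*5 + 4, so a_2 = 1.
  5 = 1*4 + 1, so a_3 = 1.
  4 = 4*1 + 0, so a_4 = 4.
The remainder reaches 0 after 5 divisions, so the expansion has 5 partial quotients, read off in order.

[2; 1, 1, 1, 4]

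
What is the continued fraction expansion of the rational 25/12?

Run the Euclidean algorithm on 25 and 12; the successive quotients are the partial quotients a_0, a_1, ... (each step inverts the fractional part left over by the previous one):
  25 = 2*12 + 1, so a_0 = 2.
  12 = 12*1 + 0, so a_1 = 12.
The remainder reaches 0 after 2 divisions, so the expansion has 2 partial quotients, read off in order.

[2; 12]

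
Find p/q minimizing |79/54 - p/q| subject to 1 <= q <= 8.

10/7

Expand x = 79/54 as a continued fraction with the Euclidean algorithm:
  79 = 1*54 + 25, so a_0 = 1.
  54 = 2*25 + 4, so a_1 = 2.
  25 = 6*4 + 1, so a_2 = 6.
  4 = 4*1 + 0, so a_3 = 4.
so x = [1; 2, 6, 4].
Convergents (p_i = a_i*p_{i-1} + p_{i-2}, q_i = a_i*q_{i-1} + q_{i-2} with p_{-2}=0, p_{-1}=1, q_{-2}=1, q_{-1}=0), until the denominator exceeds 8:
  i=0: a_0=1, p_0 = 1*1 + 0 = 1, q_0 = 1*0 + 1 = 1.
  i=1: a_1=2, p_1 = 2*1 + 1 = 3, q_1 = 2*1 + 0 = 2.
  i=2: a_2=6, p_2 = 6*3 + 1 = 19, q_2 = 6*2 + 1 = 13.
q_2 = 13 > 8, so the last convergent with denominator <= 8 is p_1/q_1 = 3/2.
The closest fraction with denominator <= 8 is either p_1/q_1 or the intermediate fraction (k*p_1 + p_0)/(k*q_1 + q_0) with the largest k >= 1 whose denominator stays <= 8; these approach x as k grows, and every other convergent or intermediate fraction in range is farther away.
Largest k: floor((8 - q_0)/q_1) = floor((8 - 1)/2) = 3.
That gives (3*3 + 1)/(3*2 + 1) = 10/7.
Compare the errors: |x - 3/2| = |79*2 - 3*54|/(54*2) = 4/108, and |x - 10/7| = |79*7 - 10*54|/(54*7) = 13/378.
Cross-multiplying, 13*108 = 1404 < 1512 = 4*378, so 13/378 is smaller: the intermediate fraction 10/7 is closer to x than 3/2.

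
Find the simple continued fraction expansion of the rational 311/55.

[5; 1, 1, 1, 8, 2]

Run the Euclidean algorithm on 311 and 55; the successive quotients are the partial quotients a_0, a_1, ... (each step inverts the fractional part left over by the previous one):
  311 = 5*55 + 36, so a_0 = 5.
  55 = 1*36 + 19, so a_1 = 1.
  36 = 1*19 + 17, so a_2 = 1.
  19 = 1*17 + 2, so a_3 = 1.
  17 = 8*2 + 1, so a_4 = 8.
  2 = 2*1 + 0, so a_5 = 2.
The remainder reaches 0 after 6 divisions, so the expansion has 6 partial quotients, read off in order.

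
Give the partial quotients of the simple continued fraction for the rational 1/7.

[0; 7]

Run the Euclidean algorithm on 1 and 7; the successive quotients are the partial quotients a_0, a_1, ... (each step inverts the fractional part left over by the previous one):
  1 = 0*7 + 1, so a_0 = 0.
  7 = 7*1 + 0, so a_1 = 7.
The remainder reaches 0 after 2 divisions, so the expansion has 2 partial quotients, read off in order.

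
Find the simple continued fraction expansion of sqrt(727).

Write x_i = (sqrt(727) + m_i)/d_i with (m_0, d_0) = (0, 1). a_0 = floor(sqrt(727)) = 26, since 26^2 = 676 <= 727 < 729 = 27^2.
Iterate m_{i+1} = d_i*a_i - m_i, d_{i+1} = (727 - m_{i+1}^2)/d_i, a_{i+1} = floor((a_0 + m_{i+1})/d_{i+1}):
  m_1 = 1*26 - 0 = 26, d_1 = (727 - 26^2)/1 = 51/1 = 51, a_1 = floor((26 + 26)/51) = 1.
  m_2 = 51*1 - 26 = 25, d_2 = (727 - 25^2)/51 = 102/51 = 2, a_2 = floor((26 + 25)/2) = 25.
  m_3 = 2*25 - 25 = 25, d_3 = (727 - 25^2)/2 = 102/2 = 51, a_3 = floor((26 + 25)/51) = 1.
  m_4 = 51*1 - 25 = 26, d_4 = (727 - 26^2)/51 = 51/51 = 1, a_4 = floor((26 + 26)/1) = 52.
  m_5 = 1*52 - 26 = 26, d_5 = (727 - 26^2)/1 = 51/1 = 51: (m_5, d_5) = (m_1, d_1) = (26, 51), so from here the quotients repeat a_1, ..., a_4; the period length is 4.
Hence the expansion of sqrt(727) is a_0 = 26 followed by the repeating block 1, 25, 1, 52 (period 4).

[26; (1, 25, 1, 52)]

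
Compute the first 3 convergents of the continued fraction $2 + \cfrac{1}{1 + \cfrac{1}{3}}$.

Using the convergent recurrence p_i = a_i*p_{i-1} + p_{i-2}, q_i = a_i*q_{i-1} + q_{i-2} with p_{-2}=0, p_{-1}=1, q_{-2}=1, q_{-1}=0:
  i=0: a_0=2, p_0 = 2*1 + 0 = 2, q_0 = 2*0 + 1 = 1.
  i=1: a_1=1, p_1 = 1*2 + 1 = 3, q_1 = 1*1 + 0 = 1.
  i=2: a_2=3, p_2 = 3*3 + 2 = 11, q_2 = 3*1 + 1 = 4.

2/1, 3/1, 11/4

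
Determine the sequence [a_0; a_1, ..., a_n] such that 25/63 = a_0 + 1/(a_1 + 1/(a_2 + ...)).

Run the Euclidean algorithm on 25 and 63; the successive quotients are the partial quotients a_0, a_1, ... (each step inverts the fractional part left over by the previous one):
  25 = 0*63 + 25, so a_0 = 0.
  63 = 2*25 + 13, so a_1 = 2.
  25 = 1*13 + 12, so a_2 = 1.
  13 = 1*12 + 1, so a_3 = 1.
  12 = 12*1 + 0, so a_4 = 12.
The remainder reaches 0 after 5 divisions, so the expansion has 5 partial quotients, read off in order.

[0; 2, 1, 1, 12]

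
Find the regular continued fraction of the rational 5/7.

Run the Euclidean algorithm on 5 and 7; the successive quotients are the partial quotients a_0, a_1, ... (each step inverts the fractional part left over by the previous one):
  5 = 0*7 + 5, so a_0 = 0.
  7 = 1*5 + 2, so a_1 = 1.
  5 = 2*2 + 1, so a_2 = 2.
  2 = 2*1 + 0, so a_3 = 2.
The remainder reaches 0 after 4 divisions, so the expansion has 4 partial quotients, read off in order.

[0; 1, 2, 2]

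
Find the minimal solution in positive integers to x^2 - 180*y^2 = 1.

(x, y) = (161, 12)

First expand sqrt(180) as a continued fraction. With x_i = (sqrt(180) + m_i)/d_i and (m_0, d_0) = (0, 1): a_0 = floor(sqrt(180)) = 13, since 13^2 = 169 <= 180 < 196 = 14^2.
Iterate m_{i+1} = d_i*a_i - m_i, d_{i+1} = (180 - m_{i+1}^2)/d_i, a_{i+1} = floor((a_0 + m_{i+1})/d_{i+1}):
  m_1 = 1*13 - 0 = 13, d_1 = (180 - 13^2)/1 = 11/1 = 11, a_1 = floor((13 + 13)/11) = 2.
  m_2 = 11*2 - 13 = 9, d_2 = (180 - 9^2)/11 = 99/11 = 9, a_2 = floor((13 + 9)/9) = 2.
  m_3 = 9*2 - 9 = 9, d_3 = (180 - 9^2)/9 = 99/9 = 11, a_3 = floor((13 + 9)/11) = 2.
  m_4 = 11*2 - 9 = 13, d_4 = (180 - 13^2)/11 = 11/11 = 1, a_4 = floor((13 + 13)/1) = 26.
  m_5 = 1*26 - 13 = 13, d_5 = (180 - 13^2)/1 = 11/1 = 11: (m_5, d_5) = (m_1, d_1) = (13, 11), so from here the quotients repeat a_1, ..., a_4; the period length is 4.
So sqrt(180) = [13; (2, 2, 2, 26)] with period length k = 4.
k is even, so the fundamental solution of x^2 - 180y^2 = 1 is (p_{k-1}, q_{k-1}) = (p_3, q_3); compute convergents through index 3.
Convergents (p_i = a_i*p_{i-1} + p_{i-2}, q_i = a_i*q_{i-1} + q_{i-2} with p_{-2}=0, p_{-1}=1, q_{-2}=1, q_{-1}=0):
  i=0: a_0=13, p_0 = 13*1 + 0 = 13, q_0 = 13*0 + 1 = 1.
  i=1: a_1=2, p_1 = 2*13 + 1 = 27, q_1 = 2*1 + 0 = 2.
  i=2: a_2=2, p_2 = 2*27 + 13 = 67, q_2 = 2*2 + 1 = 5.
  i=3: a_3=2, p_3 = 2*67 + 27 = 161, q_3 = 2*5 + 2 = 12.
Check: 161^2 - 180*12^2 = 25921 - 25920 = 1, so (x, y) = (161, 12) solves the equation, and by the theorem it is the least positive solution.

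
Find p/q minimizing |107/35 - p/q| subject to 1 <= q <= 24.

55/18

Expand x = 107/35 as a continued fraction with the Euclidean algorithm:
  107 = 3*35 + 2, so a_0 = 3.
  35 = 17*2 + 1, so a_1 = 17.
  2 = 2*1 + 0, so a_2 = 2.
so x = [3; 17, 2].
Convergents (p_i = a_i*p_{i-1} + p_{i-2}, q_i = a_i*q_{i-1} + q_{i-2} with p_{-2}=0, p_{-1}=1, q_{-2}=1, q_{-1}=0), until the denominator exceeds 24:
  i=0: a_0=3, p_0 = 3*1 + 0 = 3, q_0 = 3*0 + 1 = 1.
  i=1: a_1=17, p_1 = 17*3 + 1 = 52, q_1 = 17*1 + 0 = 17.
  i=2: a_2=2, p_2 = 2*52 + 3 = 107, q_2 = 2*17 + 1 = 35.
q_2 = 35 > 24, so the last convergent with denominator <= 24 is p_1/q_1 = 52/17.
The closest fraction with denominator <= 24 is either p_1/q_1 or the intermediate fraction (k*p_1 + p_0)/(k*q_1 + q_0) with the largest k >= 1 whose denominator stays <= 24; these approach x as k grows, and every other convergent or intermediate fraction in range is farther away.
Largest k: floor((24 - q_0)/q_1) = floor((24 - 1)/17) = 1.
That gives (1*52 + 3)/(1*17 + 1) = 55/18.
Compare the errors: |x - 52/17| = |107*17 - 52*35|/(35*17) = 1/595, and |x - 55/18| = |107*18 - 55*35|/(35*18) = 1/630.
Cross-multiplying, 1*595 = 595 < 630 = 1*630, so 1/630 is smaller: the intermediate fraction 55/18 is closer to x than 52/17.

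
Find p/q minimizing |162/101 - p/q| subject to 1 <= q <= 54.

Expand x = 162/101 as a continued fraction with the Euclidean algorithm:
  162 = 1*101 + 61, so a_0 = 1.
  101 = 1*61 + 40, so a_1 = 1.
  61 = 1*40 + 21, so a_2 = 1.
  40 = 1*21 + 19, so a_3 = 1.
  21 = 1*19 + 2, so a_4 = 1.
  19 = 9*2 + 1, so a_5 = 9.
  2 = 2*1 + 0, so a_6 = 2.
so x = [1; 1, 1, 1, 1, 9, 2].
Convergents (p_i = a_i*p_{i-1} + p_{i-2}, q_i = a_i*q_{i-1} + q_{i-2} with p_{-2}=0, p_{-1}=1, q_{-2}=1, q_{-1}=0), until the denominator exceeds 54:
  i=0: a_0=1, p_0 = 1*1 + 0 = 1, q_0 = 1*0 + 1 = 1.
  i=1: a_1=1, p_1 = 1*1 + 1 = 2, q_1 = 1*1 + 0 = 1.
  i=2: a_2=1, p_2 = 1*2 + 1 = 3, q_2 = 1*1 + 1 = 2.
  i=3: a_3=1, p_3 = 1*3 + 2 = 5, q_3 = 1*2 + 1 = 3.
  i=4: a_4=1, p_4 = 1*5 + 3 = 8, q_4 = 1*3 + 2 = 5.
  i=5: a_5=9, p_5 = 9*8 + 5 = 77, q_5 = 9*5 + 3 = 48.
  i=6: a_6=2, p_6 = 2*77 + 8 = 162, q_6 = 2*48 + 5 = 101.
q_6 = 101 > 54, so the last convergent with denominator <= 54 is p_5/q_5 = 77/48.
The closest fraction with denominator <= 54 is either p_5/q_5 or the intermediate fraction (k*p_5 + p_4)/(k*q_5 + q_4) with the largest k >= 1 whose denominator stays <= 54; these approach x as k grows, and every other convergent or intermediate fraction in range is farther away.
Largest k: floor((54 - q_4)/q_5) = floor((54 - 5)/48) = 1.
That gives (1*77 + 8)/(1*48 + 5) = 85/53.
Compare the errors: |x - 77/48| = |162*48 - 77*101|/(101*48) = 1/4848, and |x - 85/53| = |162*53 - 85*101|/(101*53) = 1/5353.
Cross-multiplying, 1*4848 = 4848 < 5353 = 1*5353, so 1/5353 is smaller: the intermediate fraction 85/53 is closer to x than 77/48.

85/53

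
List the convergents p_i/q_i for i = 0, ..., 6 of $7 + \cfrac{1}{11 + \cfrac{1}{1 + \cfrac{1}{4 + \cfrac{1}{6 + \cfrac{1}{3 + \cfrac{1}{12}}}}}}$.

Using the convergent recurrence p_i = a_i*p_{i-1} + p_{i-2}, q_i = a_i*q_{i-1} + q_{i-2} with p_{-2}=0, p_{-1}=1, q_{-2}=1, q_{-1}=0:
  i=0: a_0=7, p_0 = 7*1 + 0 = 7, q_0 = 7*0 + 1 = 1.
  i=1: a_1=11, p_1 = 11*7 + 1 = 78, q_1 = 11*1 + 0 = 11.
  i=2: a_2=1, p_2 = 1*78 + 7 = 85, q_2 = 1*11 + 1 = 12.
  i=3: a_3=4, p_3 = 4*85 + 78 = 418, q_3 = 4*12 + 11 = 59.
  i=4: a_4=6, p_4 = 6*418 + 85 = 2593, q_4 = 6*59 + 12 = 366.
  i=5: a_5=3, p_5 = 3*2593 + 418 = 8197, q_5 = 3*366 + 59 = 1157.
  i=6: a_6=12, p_6 = 12*8197 + 2593 = 100957, q_6 = 12*1157 + 366 = 14250.

7/1, 78/11, 85/12, 418/59, 2593/366, 8197/1157, 100957/14250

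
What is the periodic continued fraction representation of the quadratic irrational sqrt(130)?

[11; (2, 2, 22)]

Write x_i = (sqrt(130) + m_i)/d_i with (m_0, d_0) = (0, 1). a_0 = floor(sqrt(130)) = 11, since 11^2 = 121 <= 130 < 144 = 12^2.
Iterate m_{i+1} = d_i*a_i - m_i, d_{i+1} = (130 - m_{i+1}^2)/d_i, a_{i+1} = floor((a_0 + m_{i+1})/d_{i+1}):
  m_1 = 1*11 - 0 = 11, d_1 = (130 - 11^2)/1 = 9/1 = 9, a_1 = floor((11 + 11)/9) = 2.
  m_2 = 9*2 - 11 = 7, d_2 = (130 - 7^2)/9 = 81/9 = 9, a_2 = floor((11 + 7)/9) = 2.
  m_3 = 9*2 - 7 = 11, d_3 = (130 - 11^2)/9 = 9/9 = 1, a_3 = floor((11 + 11)/1) = 22.
  m_4 = 1*22 - 11 = 11, d_4 = (130 - 11^2)/1 = 9/1 = 9: (m_4, d_4) = (m_1, d_1) = (11, 9), so from here the quotients repeat a_1, ..., a_3; the period length is 3.
Hence the expansion of sqrt(130) is a_0 = 11 followed by the repeating block 2, 2, 22 (period 3).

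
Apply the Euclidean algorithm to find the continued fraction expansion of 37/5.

[7; 2, 2]

Run the Euclidean algorithm on 37 and 5; the successive quotients are the partial quotients a_0, a_1, ... (each step inverts the fractional part left over by the previous one):
  37 = 7*5 + 2, so a_0 = 7.
  5 = 2*2 + 1, so a_1 = 2.
  2 = 2*1 + 0, so a_2 = 2.
The remainder reaches 0 after 3 divisions, so the expansion has 3 partial quotients, read off in order.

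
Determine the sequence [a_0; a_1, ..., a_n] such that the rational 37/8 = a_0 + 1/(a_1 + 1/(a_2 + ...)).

Run the Euclidean algorithm on 37 and 8; the successive quotients are the partial quotients a_0, a_1, ... (each step inverts the fractional part left over by the previous one):
  37 = 4*8 + 5, so a_0 = 4.
  8 = 1*5 + 3, so a_1 = 1.
  5 = 1*3 + 2, so a_2 = 1.
  3 = 1*2 + 1, so a_3 = 1.
  2 = 2*1 + 0, so a_4 = 2.
The remainder reaches 0 after 5 divisions, so the expansion has 5 partial quotients, read off in order.

[4; 1, 1, 1, 2]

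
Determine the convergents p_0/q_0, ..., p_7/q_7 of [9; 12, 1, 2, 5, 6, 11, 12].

Using the convergent recurrence p_i = a_i*p_{i-1} + p_{i-2}, q_i = a_i*q_{i-1} + q_{i-2} with p_{-2}=0, p_{-1}=1, q_{-2}=1, q_{-1}=0:
  i=0: a_0=9, p_0 = 9*1 + 0 = 9, q_0 = 9*0 + 1 = 1.
  i=1: a_1=12, p_1 = 12*9 + 1 = 109, q_1 = 12*1 + 0 = 12.
  i=2: a_2=1, p_2 = 1*109 + 9 = 118, q_2 = 1*12 + 1 = 13.
  i=3: a_3=2, p_3 = 2*118 + 109 = 345, q_3 = 2*13 + 12 = 38.
  i=4: a_4=5, p_4 = 5*345 + 118 = 1843, q_4 = 5*38 + 13 = 203.
  i=5: a_5=6, p_5 = 6*1843 + 345 = 11403, q_5 = 6*203 + 38 = 1256.
  i=6: a_6=11, p_6 = 11*11403 + 1843 = 127276, q_6 = 11*1256 + 203 = 14019.
  i=7: a_7=12, p_7 = 12*127276 + 11403 = 1538715, q_7 = 12*14019 + 1256 = 169484.

9/1, 109/12, 118/13, 345/38, 1843/203, 11403/1256, 127276/14019, 1538715/169484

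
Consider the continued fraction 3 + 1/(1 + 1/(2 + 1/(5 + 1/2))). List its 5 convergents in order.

3/1, 4/1, 11/3, 59/16, 129/35

Using the convergent recurrence p_i = a_i*p_{i-1} + p_{i-2}, q_i = a_i*q_{i-1} + q_{i-2} with p_{-2}=0, p_{-1}=1, q_{-2}=1, q_{-1}=0:
  i=0: a_0=3, p_0 = 3*1 + 0 = 3, q_0 = 3*0 + 1 = 1.
  i=1: a_1=1, p_1 = 1*3 + 1 = 4, q_1 = 1*1 + 0 = 1.
  i=2: a_2=2, p_2 = 2*4 + 3 = 11, q_2 = 2*1 + 1 = 3.
  i=3: a_3=5, p_3 = 5*11 + 4 = 59, q_3 = 5*3 + 1 = 16.
  i=4: a_4=2, p_4 = 2*59 + 11 = 129, q_4 = 2*16 + 3 = 35.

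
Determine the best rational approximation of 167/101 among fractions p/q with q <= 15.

Expand x = 167/101 as a continued fraction with the Euclidean algorithm:
  167 = 1*101 + 66, so a_0 = 1.
  101 = 1*66 + 35, so a_1 = 1.
  66 = 1*35 + 31, so a_2 = 1.
  35 = 1*31 + 4, so a_3 = 1.
  31 = 7*4 + 3, so a_4 = 7.
  4 = 1*3 + 1, so a_5 = 1.
  3 = 3*1 + 0, so a_6 = 3.
so x = [1; 1, 1, 1, 7, 1, 3].
Convergents (p_i = a_i*p_{i-1} + p_{i-2}, q_i = a_i*q_{i-1} + q_{i-2} with p_{-2}=0, p_{-1}=1, q_{-2}=1, q_{-1}=0), until the denominator exceeds 15:
  i=0: a_0=1, p_0 = 1*1 + 0 = 1, q_0 = 1*0 + 1 = 1.
  i=1: a_1=1, p_1 = 1*1 + 1 = 2, q_1 = 1*1 + 0 = 1.
  i=2: a_2=1, p_2 = 1*2 + 1 = 3, q_2 = 1*1 + 1 = 2.
  i=3: a_3=1, p_3 = 1*3 + 2 = 5, q_3 = 1*2 + 1 = 3.
  i=4: a_4=7, p_4 = 7*5 + 3 = 38, q_4 = 7*3 + 2 = 23.
q_4 = 23 > 15, so the last convergent with denominator <= 15 is p_3/q_3 = 5/3.
The closest fraction with denominator <= 15 is either p_3/q_3 or the intermediate fraction (k*p_3 + p_2)/(k*q_3 + q_2) with the largest k >= 1 whose denominator stays <= 15; these approach x as k grows, and every other convergent or intermediate fraction in range is farther away.
Largest k: floor((15 - q_2)/q_3) = floor((15 - 2)/3) = 4.
That gives (4*5 + 3)/(4*3 + 2) = 23/14.
Compare the errors: |x - 5/3| = |167*3 - 5*101|/(101*3) = 4/303, and |x - 23/14| = |167*14 - 23*101|/(101*14) = 15/1414.
Cross-multiplying, 15*303 = 4545 < 5656 = 4*1414, so 15/1414 is smaller: the intermediate fraction 23/14 is closer to x than 5/3.

23/14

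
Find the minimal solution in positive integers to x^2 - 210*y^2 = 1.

(x, y) = (29, 2)

First expand sqrt(210) as a continued fraction. With x_i = (sqrt(210) + m_i)/d_i and (m_0, d_0) = (0, 1): a_0 = floor(sqrt(210)) = 14, since 14^2 = 196 <= 210 < 225 = 15^2.
Iterate m_{i+1} = d_i*a_i - m_i, d_{i+1} = (210 - m_{i+1}^2)/d_i, a_{i+1} = floor((a_0 + m_{i+1})/d_{i+1}):
  m_1 = 1*14 - 0 = 14, d_1 = (210 - 14^2)/1 = 14/1 = 14, a_1 = floor((14 + 14)/14) = 2.
  m_2 = 14*2 - 14 = 14, d_2 = (210 - 14^2)/14 = 14/14 = 1, a_2 = floor((14 + 14)/1) = 28.
  m_3 = 1*28 - 14 = 14, d_3 = (210 - 14^2)/1 = 14/1 = 14: (m_3, d_3) = (m_1, d_1) = (14, 14), so from here the quotients repeat a_1, a_2; the period length is 2.
So sqrt(210) = [14; (2, 28)] with period length k = 2.
k is even, so the fundamental solution of x^2 - 210y^2 = 1 is (p_{k-1}, q_{k-1}) = (p_1, q_1); compute convergents through index 1.
Convergents (p_i = a_i*p_{i-1} + p_{i-2}, q_i = a_i*q_{i-1} + q_{i-2} with p_{-2}=0, p_{-1}=1, q_{-2}=1, q_{-1}=0):
  i=0: a_0=14, p_0 = 14*1 + 0 = 14, q_0 = 14*0 + 1 = 1.
  i=1: a_1=2, p_1 = 2*14 + 1 = 29, q_1 = 2*1 + 0 = 2.
Check: 29^2 - 210*2^2 = 841 - 840 = 1, so (x, y) = (29, 2) solves the equation, and by the theorem it is the least positive solution.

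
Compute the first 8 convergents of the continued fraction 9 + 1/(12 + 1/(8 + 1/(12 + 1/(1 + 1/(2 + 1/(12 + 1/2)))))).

Using the convergent recurrence p_i = a_i*p_{i-1} + p_{i-2}, q_i = a_i*q_{i-1} + q_{i-2} with p_{-2}=0, p_{-1}=1, q_{-2}=1, q_{-1}=0:
  i=0: a_0=9, p_0 = 9*1 + 0 = 9, q_0 = 9*0 + 1 = 1.
  i=1: a_1=12, p_1 = 12*9 + 1 = 109, q_1 = 12*1 + 0 = 12.
  i=2: a_2=8, p_2 = 8*109 + 9 = 881, q_2 = 8*12 + 1 = 97.
  i=3: a_3=12, p_3 = 12*881 + 109 = 10681, q_3 = 12*97 + 12 = 1176.
  i=4: a_4=1, p_4 = 1*10681 + 881 = 11562, q_4 = 1*1176 + 97 = 1273.
  i=5: a_5=2, p_5 = 2*11562 + 10681 = 33805, q_5 = 2*1273 + 1176 = 3722.
  i=6: a_6=12, p_6 = 12*33805 + 11562 = 417222, q_6 = 12*3722 + 1273 = 45937.
  i=7: a_7=2, p_7 = 2*417222 + 33805 = 868249, q_7 = 2*45937 + 3722 = 95596.

9/1, 109/12, 881/97, 10681/1176, 11562/1273, 33805/3722, 417222/45937, 868249/95596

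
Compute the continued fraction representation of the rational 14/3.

Run the Euclidean algorithm on 14 and 3; the successive quotients are the partial quotients a_0, a_1, ... (each step inverts the fractional part left over by the previous one):
  14 = 4*3 + 2, so a_0 = 4.
  3 = 1*2 + 1, so a_1 = 1.
  2 = 2*1 + 0, so a_2 = 2.
The remainder reaches 0 after 3 divisions, so the expansion has 3 partial quotients, read off in order.

[4; 1, 2]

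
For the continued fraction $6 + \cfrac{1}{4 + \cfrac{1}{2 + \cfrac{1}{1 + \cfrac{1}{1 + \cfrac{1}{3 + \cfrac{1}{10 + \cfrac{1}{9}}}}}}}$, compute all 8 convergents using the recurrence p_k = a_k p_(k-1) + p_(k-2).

Using the convergent recurrence p_i = a_i*p_{i-1} + p_{i-2}, q_i = a_i*q_{i-1} + q_{i-2} with p_{-2}=0, p_{-1}=1, q_{-2}=1, q_{-1}=0:
  i=0: a_0=6, p_0 = 6*1 + 0 = 6, q_0 = 6*0 + 1 = 1.
  i=1: a_1=4, p_1 = 4*6 + 1 = 25, q_1 = 4*1 + 0 = 4.
  i=2: a_2=2, p_2 = 2*25 + 6 = 56, q_2 = 2*4 + 1 = 9.
  i=3: a_3=1, p_3 = 1*56 + 25 = 81, q_3 = 1*9 + 4 = 13.
  i=4: a_4=1, p_4 = 1*81 + 56 = 137, q_4 = 1*13 + 9 = 22.
  i=5: a_5=3, p_5 = 3*137 + 81 = 492, q_5 = 3*22 + 13 = 79.
  i=6: a_6=10, p_6 = 10*492 + 137 = 5057, q_6 = 10*79 + 22 = 812.
  i=7: a_7=9, p_7 = 9*5057 + 492 = 46005, q_7 = 9*812 + 79 = 7387.

6/1, 25/4, 56/9, 81/13, 137/22, 492/79, 5057/812, 46005/7387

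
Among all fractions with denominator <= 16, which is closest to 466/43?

65/6

Expand x = 466/43 as a continued fraction with the Euclidean algorithm:
  466 = 10*43 + 36, so a_0 = 10.
  43 = 1*36 + 7, so a_1 = 1.
  36 = 5*7 + 1, so a_2 = 5.
  7 = 7*1 + 0, so a_3 = 7.
so x = [10; 1, 5, 7].
Convergents (p_i = a_i*p_{i-1} + p_{i-2}, q_i = a_i*q_{i-1} + q_{i-2} with p_{-2}=0, p_{-1}=1, q_{-2}=1, q_{-1}=0), until the denominator exceeds 16:
  i=0: a_0=10, p_0 = 10*1 + 0 = 10, q_0 = 10*0 + 1 = 1.
  i=1: a_1=1, p_1 = 1*10 + 1 = 11, q_1 = 1*1 + 0 = 1.
  i=2: a_2=5, p_2 = 5*11 + 10 = 65, q_2 = 5*1 + 1 = 6.
  i=3: a_3=7, p_3 = 7*65 + 11 = 466, q_3 = 7*6 + 1 = 43.
q_3 = 43 > 16, so the last convergent with denominator <= 16 is p_2/q_2 = 65/6.
The closest fraction with denominator <= 16 is either p_2/q_2 or the intermediate fraction (k*p_2 + p_1)/(k*q_2 + q_1) with the largest k >= 1 whose denominator stays <= 16; these approach x as k grows, and every other convergent or intermediate fraction in range is farther away.
Largest k: floor((16 - q_1)/q_2) = floor((16 - 1)/6) = 2.
That gives (2*65 + 11)/(2*6 + 1) = 141/13.
Compare the errors: |x - 65/6| = |466*6 - 65*43|/(43*6) = 1/258, and |x - 141/13| = |466*13 - 141*43|/(43*13) = 5/559.
Cross-multiplying, 1*559 = 559 < 1290 = 5*258, so 1/258 is smaller: the convergent 65/6 is closer to x than 141/13.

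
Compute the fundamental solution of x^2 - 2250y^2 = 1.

First expand sqrt(2250) as a continued fraction. With x_i = (sqrt(2250) + m_i)/d_i and (m_0, d_0) = (0, 1): a_0 = floor(sqrt(2250)) = 47, since 47^2 = 2209 <= 2250 < 2304 = 48^2.
Iterate m_{i+1} = d_i*a_i - m_i, d_{i+1} = (2250 - m_{i+1}^2)/d_i, a_{i+1} = floor((a_0 + m_{i+1})/d_{i+1}):
  m_1 = 1*47 - 0 = 47, d_1 = (2250 - 47^2)/1 = 41/1 = 41, a_1 = floor((47 + 47)/41) = 2.
  m_2 = 41*2 - 47 = 35, d_2 = (2250 - 35^2)/41 = 1025/41 = 25, a_2 = floor((47 + 35)/25) = 3.
  m_3 = 25*3 - 35 = 40, d_3 = (2250 - 40^2)/25 = 650/25 = 26, a_3 = floor((47 + 40)/26) = 3.
  m_4 = 26*3 - 40 = 38, d_4 = (2250 - 38^2)/26 = 806/26 = 31, a_4 = floor((47 + 38)/31) = 2.
  m_5 = 31*2 - 38 = 24, d_5 = (2250 - 24^2)/31 = 1674/31 = 54, a_5 = floor((47 + 24)/54) = 1.
  m_6 = 54*1 - 24 = 30, d_6 = (2250 - 30^2)/54 = 1350/54 = 25, a_6 = floor((47 + 30)/25) = 3.
  m_7 = 25*3 - 30 = 45, d_7 = (2250 - 45^2)/25 = 225/25 = 9, a_7 = floor((47 + 45)/9) = 10.
  m_8 = 9*10 - 45 = 45, d_8 = (2250 - 45^2)/9 = 225/9 = 25, a_8 = floor((47 + 45)/25) = 3.
  m_9 = 25*3 - 45 = 30, d_9 = (2250 - 30^2)/25 = 1350/25 = 54, a_9 = floor((47 + 30)/54) = 1.
  m_10 = 54*1 - 30 = 24, d_10 = (2250 - 24^2)/54 = 1674/54 = 31, a_10 = floor((47 + 24)/31) = 2.
  m_11 = 31*2 - 24 = 38, d_11 = (2250 - 38^2)/31 = 806/31 = 26, a_11 = floor((47 + 38)/26) = 3.
  m_12 = 26*3 - 38 = 40, d_12 = (2250 - 40^2)/26 = 650/26 = 25, a_12 = floor((47 + 40)/25) = 3.
  m_13 = 25*3 - 40 = 35, d_13 = (2250 - 35^2)/25 = 1025/25 = 41, a_13 = floor((47 + 35)/41) = 2.
  m_14 = 41*2 - 35 = 47, d_14 = (2250 - 47^2)/41 = 41/41 = 1, a_14 = floor((47 + 47)/1) = 94.
  m_15 = 1*94 - 47 = 47, d_15 = (2250 - 47^2)/1 = 41/1 = 41: (m_15, d_15) = (m_1, d_1) = (47, 41), so from here the quotients repeat a_1, ..., a_14; the period length is 14.
So sqrt(2250) = [47; (2, 3, 3, 2, 1, 3, 10, 3, 1, 2, 3, 3, 2, 94)] with period length k = 14.
k is even, so the fundamental solution of x^2 - 2250y^2 = 1 is (p_{k-1}, q_{k-1}) = (p_13, q_13); compute convergents through index 13.
Convergents (p_i = a_i*p_{i-1} + p_{i-2}, q_i = a_i*q_{i-1} + q_{i-2} with p_{-2}=0, p_{-1}=1, q_{-2}=1, q_{-1}=0):
  i=0: a_0=47, p_0 = 47*1 + 0 = 47, q_0 = 47*0 + 1 = 1.
  i=1: a_1=2, p_1 = 2*47 + 1 = 95, q_1 = 2*1 + 0 = 2.
  i=2: a_2=3, p_2 = 3*95 + 47 = 332, q_2 = 3*2 + 1 = 7.
  i=3: a_3=3, p_3 = 3*332 + 95 = 1091, q_3 = 3*7 + 2 = 23.
  i=4: a_4=2, p_4 = 2*1091 + 332 = 2514, q_4 = 2*23 + 7 = 53.
  i=5: a_5=1, p_5 = 1*2514 + 1091 = 3605, q_5 = 1*53 + 23 = 76.
  i=6: a_6=3, p_6 = 3*3605 + 2514 = 13329, q_6 = 3*76 + 53 = 281.
  i=7: a_7=10, p_7 = 10*13329 + 3605 = 136895, q_7 = 10*281 + 76 = 2886.
  i=8: a_8=3, p_8 = 3*136895 + 13329 = 424014, q_8 = 3*2886 + 281 = 8939.
  i=9: a_9=1, p_9 = 1*424014 + 136895 = 560909, q_9 = 1*8939 + 2886 = 11825.
  i=10: a_10=2, p_10 = 2*560909 + 424014 = 1545832, q_10 = 2*11825 + 8939 = 32589.
  i=11: a_11=3, p_11 = 3*1545832 + 560909 = 5198405, q_11 = 3*32589 + 11825 = 109592.
  i=12: a_12=3, p_12 = 3*5198405 + 1545832 = 17141047, q_12 = 3*109592 + 32589 = 361365.
  i=13: a_13=2, p_13 = 2*17141047 + 5198405 = 39480499, q_13 = 2*361365 + 109592 = 832322.
Check: 39480499^2 - 2250*832322^2 = 1558709801289001 - 1558709801289000 = 1, so (x, y) = (39480499, 832322) solves the equation, and by the theorem it is the least positive solution.

(x, y) = (39480499, 832322)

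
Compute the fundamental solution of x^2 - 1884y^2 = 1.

(x, y) = (7838695, 180594)

First expand sqrt(1884) as a continued fraction. With x_i = (sqrt(1884) + m_i)/d_i and (m_0, d_0) = (0, 1): a_0 = floor(sqrt(1884)) = 43, since 43^2 = 1849 <= 1884 < 1936 = 44^2.
Iterate m_{i+1} = d_i*a_i - m_i, d_{i+1} = (1884 - m_{i+1}^2)/d_i, a_{i+1} = floor((a_0 + m_{i+1})/d_{i+1}):
  m_1 = 1*43 - 0 = 43, d_1 = (1884 - 43^2)/1 = 35/1 = 35, a_1 = floor((43 + 43)/35) = 2.
  m_2 = 35*2 - 43 = 27, d_2 = (1884 - 27^2)/35 = 1155/35 = 33, a_2 = floor((43 + 27)/33) = 2.
  m_3 = 33*2 - 27 = 39, d_3 = (1884 - 39^2)/33 = 363/33 = 11, a_3 = floor((43 + 39)/11) = 7.
  m_4 = 11*7 - 39 = 38, d_4 = (1884 - 38^2)/11 = 440/11 = 40, a_4 = floor((43 + 38)/40) = 2.
  m_5 = 40*2 - 38 = 42, d_5 = (1884 - 42^2)/40 = 120/40 = 3, a_5 = floor((43 + 42)/3) = 28.
  m_6 = 3*28 - 42 = 42, d_6 = (1884 - 42^2)/3 = 120/3 = 40, a_6 = floor((43 + 42)/40) = 2.
  m_7 = 40*2 - 42 = 38, d_7 = (1884 - 38^2)/40 = 440/40 = 11, a_7 = floor((43 + 38)/11) = 7.
  m_8 = 11*7 - 38 = 39, d_8 = (1884 - 39^2)/11 = 363/11 = 33, a_8 = floor((43 + 39)/33) = 2.
  m_9 = 33*2 - 39 = 27, d_9 = (1884 - 27^2)/33 = 1155/33 = 35, a_9 = floor((43 + 27)/35) = 2.
  m_10 = 35*2 - 27 = 43, d_10 = (1884 - 43^2)/35 = 35/35 = 1, a_10 = floor((43 + 43)/1) = 86.
  m_11 = 1*86 - 43 = 43, d_11 = (1884 - 43^2)/1 = 35/1 = 35: (m_11, d_11) = (m_1, d_1) = (43, 35), so from here the quotients repeat a_1, ..., a_10; the period length is 10.
So sqrt(1884) = [43; (2, 2, 7, 2, 28, 2, 7, 2, 2, 86)] with period length k = 10.
k is even, so the fundamental solution of x^2 - 1884y^2 = 1 is (p_{k-1}, q_{k-1}) = (p_9, q_9); compute convergents through index 9.
Convergents (p_i = a_i*p_{i-1} + p_{i-2}, q_i = a_i*q_{i-1} + q_{i-2} with p_{-2}=0, p_{-1}=1, q_{-2}=1, q_{-1}=0):
  i=0: a_0=43, p_0 = 43*1 + 0 = 43, q_0 = 43*0 + 1 = 1.
  i=1: a_1=2, p_1 = 2*43 + 1 = 87, q_1 = 2*1 + 0 = 2.
  i=2: a_2=2, p_2 = 2*87 + 43 = 217, q_2 = 2*2 + 1 = 5.
  i=3: a_3=7, p_3 = 7*217 + 87 = 1606, q_3 = 7*5 + 2 = 37.
  i=4: a_4=2, p_4 = 2*1606 + 217 = 3429, q_4 = 2*37 + 5 = 79.
  i=5: a_5=28, p_5 = 28*3429 + 1606 = 97618, q_5 = 28*79 + 37 = 2249.
  i=6: a_6=2, p_6 = 2*97618 + 3429 = 198665, q_6 = 2*2249 + 79 = 4577.
  i=7: a_7=7, p_7 = 7*198665 + 97618 = 1488273, q_7 = 7*4577 + 2249 = 34288.
  i=8: a_8=2, p_8 = 2*1488273 + 198665 = 3175211, q_8 = 2*34288 + 4577 = 73153.
  i=9: a_9=2, p_9 = 2*3175211 + 1488273 = 7838695, q_9 = 2*73153 + 34288 = 180594.
Check: 7838695^2 - 1884*180594^2 = 61445139303025 - 61445139303024 = 1, so (x, y) = (7838695, 180594) solves the equation, and by the theorem it is the least positive solution.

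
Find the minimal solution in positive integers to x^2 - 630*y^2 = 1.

First expand sqrt(630) as a continued fraction. With x_i = (sqrt(630) + m_i)/d_i and (m_0, d_0) = (0, 1): a_0 = floor(sqrt(630)) = 25, since 25^2 = 625 <= 630 < 676 = 26^2.
Iterate m_{i+1} = d_i*a_i - m_i, d_{i+1} = (630 - m_{i+1}^2)/d_i, a_{i+1} = floor((a_0 + m_{i+1})/d_{i+1}):
  m_1 = 1*25 - 0 = 25, d_1 = (630 - 25^2)/1 = 5/1 = 5, a_1 = floor((25 + 25)/5) = 10.
  m_2 = 5*10 - 25 = 25, d_2 = (630 - 25^2)/5 = 5/5 = 1, a_2 = floor((25 + 25)/1) = 50.
  m_3 = 1*50 - 25 = 25, d_3 = (630 - 25^2)/1 = 5/1 = 5: (m_3, d_3) = (m_1, d_1) = (25, 5), so from here the quotients repeat a_1, a_2; the period length is 2.
So sqrt(630) = [25; (10, 50)] with period length k = 2.
k is even, so the fundamental solution of x^2 - 630y^2 = 1 is (p_{k-1}, q_{k-1}) = (p_1, q_1); compute convergents through index 1.
Convergents (p_i = a_i*p_{i-1} + p_{i-2}, q_i = a_i*q_{i-1} + q_{i-2} with p_{-2}=0, p_{-1}=1, q_{-2}=1, q_{-1}=0):
  i=0: a_0=25, p_0 = 25*1 + 0 = 25, q_0 = 25*0 + 1 = 1.
  i=1: a_1=10, p_1 = 10*25 + 1 = 251, q_1 = 10*1 + 0 = 10.
Check: 251^2 - 630*10^2 = 63001 - 63000 = 1, so (x, y) = (251, 10) solves the equation, and by the theorem it is the least positive solution.

(x, y) = (251, 10)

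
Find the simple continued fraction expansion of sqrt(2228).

Write x_i = (sqrt(2228) + m_i)/d_i with (m_0, d_0) = (0, 1). a_0 = floor(sqrt(2228)) = 47, since 47^2 = 2209 <= 2228 < 2304 = 48^2.
Iterate m_{i+1} = d_i*a_i - m_i, d_{i+1} = (2228 - m_{i+1}^2)/d_i, a_{i+1} = floor((a_0 + m_{i+1})/d_{i+1}):
  m_1 = 1*47 - 0 = 47, d_1 = (2228 - 47^2)/1 = 19/1 = 19, a_1 = floor((47 + 47)/19) = 4.
  m_2 = 19*4 - 47 = 29, d_2 = (2228 - 29^2)/19 = 1387/19 = 73, a_2 = floor((47 + 29)/73) = 1.
  m_3 = 73*1 - 29 = 44, d_3 = (2228 - 44^2)/73 = 292/73 = 4, a_3 = floor((47 + 44)/4) = 22.
  m_4 = 4*22 - 44 = 44, d_4 = (2228 - 44^2)/4 = 292/4 = 73, a_4 = floor((47 + 44)/73) = 1.
  m_5 = 73*1 - 44 = 29, d_5 = (2228 - 29^2)/73 = 1387/73 = 19, a_5 = floor((47 + 29)/19) = 4.
  m_6 = 19*4 - 29 = 47, d_6 = (2228 - 47^2)/19 = 19/19 = 1, a_6 = floor((47 + 47)/1) = 94.
  m_7 = 1*94 - 47 = 47, d_7 = (2228 - 47^2)/1 = 19/1 = 19: (m_7, d_7) = (m_1, d_1) = (47, 19), so from here the quotients repeat a_1, ..., a_6; the period length is 6.
Hence the expansion of sqrt(2228) is a_0 = 47 followed by the repeating block 4, 1, 22, 1, 4, 94 (period 6).

[47; (4, 1, 22, 1, 4, 94)]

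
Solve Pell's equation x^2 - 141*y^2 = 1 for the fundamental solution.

(x, y) = (95, 8)

First expand sqrt(141) as a continued fraction. With x_i = (sqrt(141) + m_i)/d_i and (m_0, d_0) = (0, 1): a_0 = floor(sqrt(141)) = 11, since 11^2 = 121 <= 141 < 144 = 12^2.
Iterate m_{i+1} = d_i*a_i - m_i, d_{i+1} = (141 - m_{i+1}^2)/d_i, a_{i+1} = floor((a_0 + m_{i+1})/d_{i+1}):
  m_1 = 1*11 - 0 = 11, d_1 = (141 - 11^2)/1 = 20/1 = 20, a_1 = floor((11 + 11)/20) = 1.
  m_2 = 20*1 - 11 = 9, d_2 = (141 - 9^2)/20 = 60/20 = 3, a_2 = floor((11 + 9)/3) = 6.
  m_3 = 3*6 - 9 = 9, d_3 = (141 - 9^2)/3 = 60/3 = 20, a_3 = floor((11 + 9)/20) = 1.
  m_4 = 20*1 - 9 = 11, d_4 = (141 - 11^2)/20 = 20/20 = 1, a_4 = floor((11 + 11)/1) = 22.
  m_5 = 1*22 - 11 = 11, d_5 = (141 - 11^2)/1 = 20/1 = 20: (m_5, d_5) = (m_1, d_1) = (11, 20), so from here the quotients repeat a_1, ..., a_4; the period length is 4.
So sqrt(141) = [11; (1, 6, 1, 22)] with period length k = 4.
k is even, so the fundamental solution of x^2 - 141y^2 = 1 is (p_{k-1}, q_{k-1}) = (p_3, q_3); compute convergents through index 3.
Convergents (p_i = a_i*p_{i-1} + p_{i-2}, q_i = a_i*q_{i-1} + q_{i-2} with p_{-2}=0, p_{-1}=1, q_{-2}=1, q_{-1}=0):
  i=0: a_0=11, p_0 = 11*1 + 0 = 11, q_0 = 11*0 + 1 = 1.
  i=1: a_1=1, p_1 = 1*11 + 1 = 12, q_1 = 1*1 + 0 = 1.
  i=2: a_2=6, p_2 = 6*12 + 11 = 83, q_2 = 6*1 + 1 = 7.
  i=3: a_3=1, p_3 = 1*83 + 12 = 95, q_3 = 1*7 + 1 = 8.
Check: 95^2 - 141*8^2 = 9025 - 9024 = 1, so (x, y) = (95, 8) solves the equation, and by the theorem it is the least positive solution.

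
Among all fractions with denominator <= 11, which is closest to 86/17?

56/11

Expand x = 86/17 as a continued fraction with the Euclidean algorithm:
  86 = 5*17 + 1, so a_0 = 5.
  17 = 17*1 + 0, so a_1 = 17.
so x = [5; 17].
Convergents (p_i = a_i*p_{i-1} + p_{i-2}, q_i = a_i*q_{i-1} + q_{i-2} with p_{-2}=0, p_{-1}=1, q_{-2}=1, q_{-1}=0), until the denominator exceeds 11:
  i=0: a_0=5, p_0 = 5*1 + 0 = 5, q_0 = 5*0 + 1 = 1.
  i=1: a_1=17, p_1 = 17*5 + 1 = 86, q_1 = 17*1 + 0 = 17.
q_1 = 17 > 11, so the last convergent with denominator <= 11 is p_0/q_0 = 5/1.
The closest fraction with denominator <= 11 is either p_0/q_0 or the intermediate fraction (k*p_0 + p_{-1})/(k*q_0 + q_{-1}) with the largest k >= 1 whose denominator stays <= 11; these approach x as k grows, and every other convergent or intermediate fraction in range is farther away.
Largest k: floor((11 - q_{-1})/q_0) = floor((11 - 0)/1) = 11 (using the seeds p_{-1} = 1, q_{-1} = 0).
That gives (11*5 + 1)/(11*1 + 0) = 56/11.
Compare the errors: |x - 5/1| = |86*1 - 5*17|/(17*1) = 1/17, and |x - 56/11| = |86*11 - 56*17|/(17*11) = 6/187.
Cross-multiplying, 6*17 = 102 < 187 = 1*187, so 6/187 is smaller: the intermediate fraction 56/11 is closer to x than 5/1.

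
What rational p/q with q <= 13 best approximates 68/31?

11/5

Expand x = 68/31 as a continued fraction with the Euclidean algorithm:
  68 = 2*31 + 6, so a_0 = 2.
  31 = 5*6 + 1, so a_1 = 5.
  6 = 6*1 + 0, so a_2 = 6.
so x = [2; 5, 6].
Convergents (p_i = a_i*p_{i-1} + p_{i-2}, q_i = a_i*q_{i-1} + q_{i-2} with p_{-2}=0, p_{-1}=1, q_{-2}=1, q_{-1}=0), until the denominator exceeds 13:
  i=0: a_0=2, p_0 = 2*1 + 0 = 2, q_0 = 2*0 + 1 = 1.
  i=1: a_1=5, p_1 = 5*2 + 1 = 11, q_1 = 5*1 + 0 = 5.
  i=2: a_2=6, p_2 = 6*11 + 2 = 68, q_2 = 6*5 + 1 = 31.
q_2 = 31 > 13, so the last convergent with denominator <= 13 is p_1/q_1 = 11/5.
The closest fraction with denominator <= 13 is either p_1/q_1 or the intermediate fraction (k*p_1 + p_0)/(k*q_1 + q_0) with the largest k >= 1 whose denominator stays <= 13; these approach x as k grows, and every other convergent or intermediate fraction in range is farther away.
Largest k: floor((13 - q_0)/q_1) = floor((13 - 1)/5) = 2.
That gives (2*11 + 2)/(2*5 + 1) = 24/11.
Compare the errors: |x - 11/5| = |68*5 - 11*31|/(31*5) = 1/155, and |x - 24/11| = |68*11 - 24*31|/(31*11) = 4/341.
Cross-multiplying, 1*341 = 341 < 620 = 4*155, so 1/155 is smaller: the convergent 11/5 is closer to x than 24/11.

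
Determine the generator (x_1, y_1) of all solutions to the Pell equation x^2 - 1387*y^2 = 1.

(x, y) = (1510442, 40557)

First expand sqrt(1387) as a continued fraction. With x_i = (sqrt(1387) + m_i)/d_i and (m_0, d_0) = (0, 1): a_0 = floor(sqrt(1387)) = 37, since 37^2 = 1369 <= 1387 < 1444 = 38^2.
Iterate m_{i+1} = d_i*a_i - m_i, d_{i+1} = (1387 - m_{i+1}^2)/d_i, a_{i+1} = floor((a_0 + m_{i+1})/d_{i+1}):
  m_1 = 1*37 - 0 = 37, d_1 = (1387 - 37^2)/1 = 18/1 = 18, a_1 = floor((37 + 37)/18) = 4.
  m_2 = 18*4 - 37 = 35, d_2 = (1387 - 35^2)/18 = 162/18 = 9, a_2 = floor((37 + 35)/9) = 8.
  m_3 = 9*8 - 35 = 37, d_3 = (1387 - 37^2)/9 = 18/9 = 2, a_3 = floor((37 + 37)/2) = 37.
  m_4 = 2*37 - 37 = 37, d_4 = (1387 - 37^2)/2 = 18/2 = 9, a_4 = floor((37 + 37)/9) = 8.
  m_5 = 9*8 - 37 = 35, d_5 = (1387 - 35^2)/9 = 162/9 = 18, a_5 = floor((37 + 35)/18) = 4.
  m_6 = 18*4 - 35 = 37, d_6 = (1387 - 37^2)/18 = 18/18 = 1, a_6 = floor((37 + 37)/1) = 74.
  m_7 = 1*74 - 37 = 37, d_7 = (1387 - 37^2)/1 = 18/1 = 18: (m_7, d_7) = (m_1, d_1) = (37, 18), so from here the quotients repeat a_1, ..., a_6; the period length is 6.
So sqrt(1387) = [37; (4, 8, 37, 8, 4, 74)] with period length k = 6.
k is even, so the fundamental solution of x^2 - 1387y^2 = 1 is (p_{k-1}, q_{k-1}) = (p_5, q_5); compute convergents through index 5.
Convergents (p_i = a_i*p_{i-1} + p_{i-2}, q_i = a_i*q_{i-1} + q_{i-2} with p_{-2}=0, p_{-1}=1, q_{-2}=1, q_{-1}=0):
  i=0: a_0=37, p_0 = 37*1 + 0 = 37, q_0 = 37*0 + 1 = 1.
  i=1: a_1=4, p_1 = 4*37 + 1 = 149, q_1 = 4*1 + 0 = 4.
  i=2: a_2=8, p_2 = 8*149 + 37 = 1229, q_2 = 8*4 + 1 = 33.
  i=3: a_3=37, p_3 = 37*1229 + 149 = 45622, q_3 = 37*33 + 4 = 1225.
  i=4: a_4=8, p_4 = 8*45622 + 1229 = 366205, q_4 = 8*1225 + 33 = 9833.
  i=5: a_5=4, p_5 = 4*366205 + 45622 = 1510442, q_5 = 4*9833 + 1225 = 40557.
Check: 1510442^2 - 1387*40557^2 = 2281435035364 - 2281435035363 = 1, so (x, y) = (1510442, 40557) solves the equation, and by the theorem it is the least positive solution.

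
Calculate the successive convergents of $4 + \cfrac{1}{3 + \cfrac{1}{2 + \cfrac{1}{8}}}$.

4/1, 13/3, 30/7, 253/59

Using the convergent recurrence p_i = a_i*p_{i-1} + p_{i-2}, q_i = a_i*q_{i-1} + q_{i-2} with p_{-2}=0, p_{-1}=1, q_{-2}=1, q_{-1}=0:
  i=0: a_0=4, p_0 = 4*1 + 0 = 4, q_0 = 4*0 + 1 = 1.
  i=1: a_1=3, p_1 = 3*4 + 1 = 13, q_1 = 3*1 + 0 = 3.
  i=2: a_2=2, p_2 = 2*13 + 4 = 30, q_2 = 2*3 + 1 = 7.
  i=3: a_3=8, p_3 = 8*30 + 13 = 253, q_3 = 8*7 + 3 = 59.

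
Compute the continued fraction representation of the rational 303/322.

[0; 1, 15, 1, 18]

Run the Euclidean algorithm on 303 and 322; the successive quotients are the partial quotients a_0, a_1, ... (each step inverts the fractional part left over by the previous one):
  303 = 0*322 + 303, so a_0 = 0.
  322 = 1*303 + 19, so a_1 = 1.
  303 = 15*19 + 18, so a_2 = 15.
  19 = 1*18 + 1, so a_3 = 1.
  18 = 18*1 + 0, so a_4 = 18.
The remainder reaches 0 after 5 divisions, so the expansion has 5 partial quotients, read off in order.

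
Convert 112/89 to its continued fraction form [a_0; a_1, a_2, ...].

Run the Euclidean algorithm on 112 and 89; the successive quotients are the partial quotients a_0, a_1, ... (each step inverts the fractional part left over by the previous one):
  112 = 1*89 + 23, so a_0 = 1.
  89 = 3*23 + 20, so a_1 = 3.
  23 = 1*20 + 3, so a_2 = 1.
  20 = 6*3 + 2, so a_3 = 6.
  3 = 1*2 + 1, so a_4 = 1.
  2 = 2*1 + 0, so a_5 = 2.
The remainder reaches 0 after 6 divisions, so the expansion has 6 partial quotients, read off in order.

[1; 3, 1, 6, 1, 2]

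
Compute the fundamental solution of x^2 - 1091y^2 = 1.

First expand sqrt(1091) as a continued fraction. With x_i = (sqrt(1091) + m_i)/d_i and (m_0, d_0) = (0, 1): a_0 = floor(sqrt(1091)) = 33, since 33^2 = 1089 <= 1091 < 1156 = 34^2.
Iterate m_{i+1} = d_i*a_i - m_i, d_{i+1} = (1091 - m_{i+1}^2)/d_i, a_{i+1} = floor((a_0 + m_{i+1})/d_{i+1}):
  m_1 = 1*33 - 0 = 33, d_1 = (1091 - 33^2)/1 = 2/1 = 2, a_1 = floor((33 + 33)/2) = 33.
  m_2 = 2*33 - 33 = 33, d_2 = (1091 - 33^2)/2 = 2/2 = 1, a_2 = floor((33 + 33)/1) = 66.
  m_3 = 1*66 - 33 = 33, d_3 = (1091 - 33^2)/1 = 2/1 = 2: (m_3, d_3) = (m_1, d_1) = (33, 2), so from here the quotients repeat a_1, a_2; the period length is 2.
So sqrt(1091) = [33; (33, 66)] with period length k = 2.
k is even, so the fundamental solution of x^2 - 1091y^2 = 1 is (p_{k-1}, q_{k-1}) = (p_1, q_1); compute convergents through index 1.
Convergents (p_i = a_i*p_{i-1} + p_{i-2}, q_i = a_i*q_{i-1} + q_{i-2} with p_{-2}=0, p_{-1}=1, q_{-2}=1, q_{-1}=0):
  i=0: a_0=33, p_0 = 33*1 + 0 = 33, q_0 = 33*0 + 1 = 1.
  i=1: a_1=33, p_1 = 33*33 + 1 = 1090, q_1 = 33*1 + 0 = 33.
Check: 1090^2 - 1091*33^2 = 1188100 - 1188099 = 1, so (x, y) = (1090, 33) solves the equation, and by the theorem it is the least positive solution.

(x, y) = (1090, 33)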